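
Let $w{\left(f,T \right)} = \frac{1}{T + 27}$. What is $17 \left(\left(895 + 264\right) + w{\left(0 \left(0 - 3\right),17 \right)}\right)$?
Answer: $\frac{866949}{44} \approx 19703.0$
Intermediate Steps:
$w{\left(f,T \right)} = \frac{1}{27 + T}$
$17 \left(\left(895 + 264\right) + w{\left(0 \left(0 - 3\right),17 \right)}\right) = 17 \left(\left(895 + 264\right) + \frac{1}{27 + 17}\right) = 17 \left(1159 + \frac{1}{44}\right) = 17 \cdot \frac{50997}{44} = \frac{866949}{44}$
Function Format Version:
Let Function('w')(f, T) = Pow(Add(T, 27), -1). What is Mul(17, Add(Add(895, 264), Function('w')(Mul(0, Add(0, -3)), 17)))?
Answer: Rational(866949, 44) ≈ 19703.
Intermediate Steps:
Function('w')(f, T) = Pow(Add(27, T), -1)
Mul(17, Add(Add(895, 264), Function('w')(Mul(0, Add(0, -3)), 17))) = Mul(17, Add(Add(895, 264), Pow(Add(27, 17), -1))) = Mul(17, Add(1159, Pow(44, -1))) = Mul(17, Add(1159, Rational(1, 44))) = Mul(17, Rational(50997, 44)) = Rational(866949, 44)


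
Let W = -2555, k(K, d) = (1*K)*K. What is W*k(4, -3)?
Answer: -40880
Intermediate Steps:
k(K, d) = K² (k(K, d) = K*K = K²)
W*k(4, -3) = -2555*4² = -2555*16 = -40880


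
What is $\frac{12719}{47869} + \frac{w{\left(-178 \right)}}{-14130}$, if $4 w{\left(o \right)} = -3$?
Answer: $\frac{239673829}{901851960} \approx 0.26576$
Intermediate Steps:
$w{\left(o \right)} = - \frac{3}{4}$ ($w{\left(o \right)} = \frac{1}{4} \left(-3\right) = - \frac{3}{4}$)
$\frac{12719}{47869} + \frac{w{\left(-178 \right)}}{-14130} = \frac{12719}{47869} - \frac{3}{4 \left(-14130\right)} = 12719 \cdot \frac{1}{47869} - - \frac{1}{18840} = \frac{12719}{47869} + \frac{1}{18840} = \frac{239673829}{901851960}$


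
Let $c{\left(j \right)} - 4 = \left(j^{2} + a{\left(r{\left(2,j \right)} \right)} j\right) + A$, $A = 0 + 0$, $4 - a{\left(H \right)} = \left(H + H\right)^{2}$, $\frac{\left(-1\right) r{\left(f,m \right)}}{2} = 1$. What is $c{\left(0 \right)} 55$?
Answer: $220$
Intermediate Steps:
$r{\left(f,m \right)} = -2$ ($r{\left(f,m \right)} = \left(-2\right) 1 = -2$)
$a{\left(H \right)} = 4 - 4 H^{2}$ ($a{\left(H \right)} = 4 - \left(H + H\right)^{2} = 4 - \left(2 H\right)^{2} = 4 - 4 H^{2}$)
$A = 0$
$c{\left(j \right)} = 4 + j^{2} - 12 j$ ($c{\left(j \right)} = 4 + \left(\left(j^{2} + \left(4 - 4 \left(-2\right)^{2}\right) j\right) + 0\right) = 4 + \left(\left(j^{2} + \left(4 - 16\right) j\right) + 0\right) = 4 + \left(\left(j^{2} - 12 j\right) + 0\right) = 4 + \left(j^{2} - 12 j\right) = 4 + j^{2} - 12 j$)
$c{\left(0 \right)} 55 = \left(4 + 0^{2} - 0\right) 55 = \left(4 + 0 + 0\right) 55 = 4 \cdot 55 = 220$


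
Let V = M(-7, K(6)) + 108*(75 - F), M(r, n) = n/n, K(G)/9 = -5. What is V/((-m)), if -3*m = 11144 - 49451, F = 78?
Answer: 323/12769 ≈ 0.025296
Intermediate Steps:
K(G) = -45 (K(G) = 9*(-5) = -45)
M(r, n) = 1
m = 12769 (m = -(11144 - 49451)/3 = -1/3*(-38307) = 12769)
V = -323 (V = 1 + 108*(75 - 1*78) = 1 + 108*(75 - 78) = 1 + 108*(-3) = 1 - 324 = -323)
V/((-m)) = -323/((-1*12769)) = -323/(-12769) = -323*(-1/12769) = 323/12769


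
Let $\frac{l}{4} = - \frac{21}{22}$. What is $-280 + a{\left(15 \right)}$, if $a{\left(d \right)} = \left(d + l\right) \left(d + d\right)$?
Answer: $\frac{610}{11} \approx 55.455$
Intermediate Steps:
$l = - \frac{42}{11}$ ($l = 4 \left(- \frac{21}{22}\right) = - \frac{42}{11} \approx -3.8182$)
$a{\left(d \right)} = 2 d \left(- \frac{42}{11} + d\right)$ ($a{\left(d \right)} = \left(d - \frac{42}{11}\right) \left(d + d\right) = \left(- \frac{42}{11} + d\right) 2 d = 2 d \left(- \frac{42}{11} + d\right)$)
$-280 + a{\left(15 \right)} = -280 + \frac{2}{11} \cdot 15 \left(-42 + 11 \cdot 15\right) = -280 + \frac{2}{11} \cdot 15 \left(-42 + 165\right) = -280 + \frac{2}{11} \cdot 15 \cdot 123 = -280 + \frac{3690}{11} = \frac{610}{11}$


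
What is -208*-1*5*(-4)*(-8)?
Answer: 33280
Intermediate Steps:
-208*-1*5*(-4)*(-8) = -208*(-5*(-4))*(-8) = -4160*(-8) = -208*(-160) = 33280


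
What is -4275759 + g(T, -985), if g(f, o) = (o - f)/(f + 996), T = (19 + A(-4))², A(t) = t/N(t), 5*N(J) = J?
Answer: -6721494709/1572 ≈ -4.2758e+6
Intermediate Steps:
N(J) = J/5
A(t) = 5 (A(t) = t/((t/5)) = t*(5/t) = 5)
T = 576 (T = (19 + 5)² = 24² = 576)
g(f, o) = (o - f)/(996 + f)
-4275759 + g(T, -985) = -4275759 + (-985 - 1*576)/(996 + 576) = -4275759 + (-985 - 576)/1572 = -4275759 + (1/1572)*(-1561) = -4275759 - 1561/1572 = -6721494709/1572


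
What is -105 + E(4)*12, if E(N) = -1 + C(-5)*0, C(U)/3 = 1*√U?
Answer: -117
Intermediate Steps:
C(U) = 3*√U (C(U) = 3*(1*√U) = 3*√U)
E(N) = -1 (E(N) = -1 + (3*√(-5))*0 = -1 + (3*(I*√5))*0 = -1 + (3*I*√5)*0 = -1 + 0 = -1)
-105 + E(4)*12 = -105 - 1*12 = -105 - 12 = -117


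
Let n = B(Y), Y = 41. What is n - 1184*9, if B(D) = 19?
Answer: -10637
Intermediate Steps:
n = 19
n - 1184*9 = 19 - 1184*9 = 19 - 1*10656 = 19 - 10656 = -10637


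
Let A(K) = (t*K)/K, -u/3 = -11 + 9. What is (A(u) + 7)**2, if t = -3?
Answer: 16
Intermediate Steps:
u = 6 (u = -3*(-11 + 9) = -3*(-2) = 6)
A(K) = -3 (A(K) = (-3*K)/K = -3)
(A(u) + 7)**2 = (-3 + 7)**2 = 4**2 = 16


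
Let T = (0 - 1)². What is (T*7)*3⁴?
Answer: 567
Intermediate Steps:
T = 1 (T = (-1)² = 1)
(T*7)*3⁴ = (1*7)*3⁴ = 7*81 = 567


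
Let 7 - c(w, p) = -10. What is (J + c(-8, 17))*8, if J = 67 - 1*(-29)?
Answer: 904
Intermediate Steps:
c(w, p) = 17 (c(w, p) = 7 - 1*(-10) = 7 + 10 = 17)
J = 96 (J = 67 + 29 = 96)
(J + c(-8, 17))*8 = (96 + 17)*8 = 113*8 = 904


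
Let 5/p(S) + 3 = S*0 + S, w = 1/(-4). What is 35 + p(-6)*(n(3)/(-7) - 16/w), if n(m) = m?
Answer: -20/63 ≈ -0.31746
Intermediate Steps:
w = -1/4 (w = 1*(-1/4) = -1/4 ≈ -0.25000)
p(S) = 5/(-3 + S) (p(S) = 5/(-3 + (S*0 + S)) = 5/(-3 + (0 + S)) = 5/(-3 + S))
35 + p(-6)*(n(3)/(-7) - 16/w) = 35 + (5/(-3 - 6))*(3/(-7) - 16/(-1/4)) = 35 + (5/(-9))*(3*(-1/7) - 16*(-4)) = 35 + (5*(-1/9))*(-3/7 + 64) = 35 - 5/9*445/7 = 35 - 2225/63 = -20/63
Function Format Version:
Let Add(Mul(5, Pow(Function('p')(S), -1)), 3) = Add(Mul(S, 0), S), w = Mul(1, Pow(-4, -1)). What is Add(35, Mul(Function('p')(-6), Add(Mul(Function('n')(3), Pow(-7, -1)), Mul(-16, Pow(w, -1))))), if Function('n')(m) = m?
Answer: Rational(-20, 63) ≈ -0.31746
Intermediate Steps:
w = Rational(-1, 4) (w = Mul(1, Rational(-1, 4)) = Rational(-1, 4) ≈ -0.25000)
Function('p')(S) = Mul(5, Pow(Add(-3, S), -1)) (Function('p')(S) = Mul(5, Pow(Add(-3, Add(Mul(S, 0), S)), -1)) = Mul(5, Pow(Add(-3, Add(0, S)), -1)) = Mul(5, Pow(Add(-3, S), -1)))
Add(35, Mul(Function('p')(-6), Add(Mul(Function('n')(3), Pow(-7, -1)), Mul(-16, Pow(w, -1))))) = Add(35, Mul(Mul(5, Pow(Add(-3, -6), -1)), Add(Mul(3, Pow(-7, -1)), Mul(-16, Pow(Rational(-1, 4), -1))))) = Add(35, Mul(Mul(5, Pow(-9, -1)), Add(Mul(3, Rational(-1, 7)), Mul(-16, -4)))) = Add(35, Mul(Mul(5, Rational(-1, 9)), Add(Rational(-3, 7), 64))) = Add(35, Mul(Rational(-5, 9), Rational(445, 7))) = Add(35, Rational(-2225, 63)) = Rational(-20, 63)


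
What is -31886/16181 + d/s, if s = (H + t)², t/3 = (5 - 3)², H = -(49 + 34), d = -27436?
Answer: -604679242/81568421 ≈ -7.4132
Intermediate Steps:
H = -83 (H = -1*83 = -83)
t = 12 (t = 3*(5 - 3)² = 3*2² = 3*4 = 12)
s = 5041 (s = (-83 + 12)² = (-71)² = 5041)
-31886/16181 + d/s = -31886/16181 - 27436/5041 = -604679242/81568421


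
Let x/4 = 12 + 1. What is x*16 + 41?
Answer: 873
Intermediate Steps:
x = 52 (x = 4*(12 + 1) = 4*13 = 52)
x*16 + 41 = 52*16 + 41 = 832 + 41 = 873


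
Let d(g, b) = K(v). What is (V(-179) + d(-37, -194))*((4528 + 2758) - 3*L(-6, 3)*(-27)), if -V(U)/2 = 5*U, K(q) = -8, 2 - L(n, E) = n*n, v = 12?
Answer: 8076024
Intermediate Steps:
L(n, E) = 2 - n² (L(n, E) = 2 - n*n = 2 - n²)
d(g, b) = -8
V(U) = -10*U
(V(-179) + d(-37, -194))*((4528 + 2758) - 3*L(-6, 3)*(-27)) = (-10*(-179) - 8)*((4528 + 2758) - 3*(2 - 1*(-6)²)*(-27)) = (1790 - 8)*(7286 - 3*(2 - 1*36)*(-27)) = 1782*(7286 - 3*(2 - 36)*(-27)) = 1782*(7286 - 3*(-34)*(-27)) = 1782*(7286 + 102*(-27)) = 1782*(7286 - 2754) = 1782*4532 = 8076024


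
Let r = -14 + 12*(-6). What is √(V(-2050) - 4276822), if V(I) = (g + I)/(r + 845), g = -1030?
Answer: I*√20361968862/69 ≈ 2068.0*I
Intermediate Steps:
r = -86 (r = -14 - 72 = -86)
V(I) = -1030/759 + I/759 (V(I) = (-1030 + I)/(-86 + 845) = (-1030 + I)/759 = (-1030 + I)*(1/759) = -1030/759 + I/759)
√(V(-2050) - 4276822) = √((-1030/759 + (1/759)*(-2050)) - 4276822) = √((-1030/759 - 2050/759) - 4276822) = √(-280/69 - 4276822) = √(-295100998/69) = I*√20361968862/69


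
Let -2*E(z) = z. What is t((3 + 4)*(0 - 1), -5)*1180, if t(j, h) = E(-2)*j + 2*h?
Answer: -20060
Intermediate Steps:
E(z) = -z/2
t(j, h) = j + 2*h (t(j, h) = (-1/2*(-2))*j + 2*h = 1*j + 2*h = j + 2*h)
t((3 + 4)*(0 - 1), -5)*1180 = ((3 + 4)*(0 - 1) + 2*(-5))*1180 = (7*(-1) - 10)*1180 = (-7 - 10)*1180 = -17*1180 = -20060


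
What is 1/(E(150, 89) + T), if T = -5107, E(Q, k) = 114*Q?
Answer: 1/11993 ≈ 8.3382e-5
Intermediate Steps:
1/(E(150, 89) + T) = 1/(114*150 - 5107) = 1/(17100 - 5107) = 1/11993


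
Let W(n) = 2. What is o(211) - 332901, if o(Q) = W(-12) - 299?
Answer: -333198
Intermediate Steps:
o(Q) = -297 (o(Q) = 2 - 299 = -297)
o(211) - 332901 = -297 - 332901 = -333198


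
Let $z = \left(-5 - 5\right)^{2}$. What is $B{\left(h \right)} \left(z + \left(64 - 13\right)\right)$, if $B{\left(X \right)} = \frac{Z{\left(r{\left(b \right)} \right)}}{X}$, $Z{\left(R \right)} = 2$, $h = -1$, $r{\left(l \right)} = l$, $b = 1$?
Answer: $-302$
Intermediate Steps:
$z = 100$ ($z = \left(-10\right)^{2} = 100$)
$B{\left(X \right)} = \frac{2}{X}$
$B{\left(h \right)} \left(z + \left(64 - 13\right)\right) = \frac{2}{-1} \left(100 + \left(64 - 13\right)\right) = 2 \left(-1\right) \left(100 + \left(64 - 13\right)\right) = - 2 \left(100 + 51\right) = \left(-2\right) 151 = -302$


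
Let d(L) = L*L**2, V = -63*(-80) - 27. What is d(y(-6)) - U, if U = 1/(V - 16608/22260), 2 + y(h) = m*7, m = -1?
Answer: -6778047754/9297731 ≈ -729.00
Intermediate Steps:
y(h) = -9 (y(h) = -2 - 1*7 = -2 - 7 = -9)
V = 5013 (V = 5040 - 27 = 5013)
d(L) = L**3
U = 1855/9297731 (U = 1/(5013 - 16608/22260) = 1/(5013 - 16608*1/22260) = 1/(5013 - 1384/1855) = 1/(9297731/1855) = 1855/9297731 ≈ 0.00019951)
d(y(-6)) - U = (-9)**3 - 1*1855/9297731 = -729 - 1855/9297731 = -6778047754/9297731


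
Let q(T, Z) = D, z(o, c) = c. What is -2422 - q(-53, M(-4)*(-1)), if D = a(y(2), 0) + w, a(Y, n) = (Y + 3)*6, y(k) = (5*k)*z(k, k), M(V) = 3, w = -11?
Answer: -2549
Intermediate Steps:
y(k) = 5*k² (y(k) = (5*k)*k = 5*k²)
a(Y, n) = 18 + 6*Y (a(Y, n) = (3 + Y)*6 = 18 + 6*Y)
D = 127 (D = (18 + 6*(5*2²)) - 11 = (18 + 6*(5*4)) - 11 = (18 + 6*20) - 11 = (18 + 120) - 11 = 138 - 11 = 127)
q(T, Z) = 127
-2422 - q(-53, M(-4)*(-1)) = -2422 - 1*127 = -2422 - 127 = -2549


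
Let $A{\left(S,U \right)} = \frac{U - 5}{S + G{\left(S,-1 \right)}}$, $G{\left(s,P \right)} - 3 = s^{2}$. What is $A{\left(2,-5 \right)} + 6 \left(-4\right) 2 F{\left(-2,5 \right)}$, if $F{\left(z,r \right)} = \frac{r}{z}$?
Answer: $\frac{1070}{9} \approx 118.89$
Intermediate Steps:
$G{\left(s,P \right)} = 3 + s^{2}$
$A{\left(S,U \right)} = \frac{-5 + U}{3 + S + S^{2}}$ ($A{\left(S,U \right)} = \frac{U - 5}{S + \left(3 + S^{2}\right)} = \frac{-5 + U}{3 + S + S^{2}}$)
$A{\left(2,-5 \right)} + 6 \left(-4\right) 2 F{\left(-2,5 \right)} = \frac{-5 - 5}{3 + 2 + 2^{2}} + 6 \left(-4\right) 2 \frac{5}{-2} = \frac{1}{3 + 2 + 4} \left(-10\right) + \left(-24\right) 2 \cdot 5 \left(- \frac{1}{2}\right) = \frac{1}{9} \left(-10\right) - -120 = \frac{1}{9} \left(-10\right) + 120 = - \frac{10}{9} + 120 = \frac{1070}{9}$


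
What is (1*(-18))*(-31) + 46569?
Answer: 47127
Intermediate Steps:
(1*(-18))*(-31) + 46569 = -18*(-31) + 46569 = 558 + 46569 = 47127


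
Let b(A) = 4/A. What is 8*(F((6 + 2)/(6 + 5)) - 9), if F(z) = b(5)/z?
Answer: -316/5 ≈ -63.200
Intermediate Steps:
F(z) = 4/(5*z) (F(z) = (4/5)/z = (4*(1/5))/z = 4/(5*z))
8*(F((6 + 2)/(6 + 5)) - 9) = 8*(4/(5*(((6 + 2)/(6 + 5)))) - 9) = 8*(4/(5*((8/11))) - 9) = 8*(4/(5*((8*(1/11)))) - 9) = 8*(4/(5*(8/11)) - 9) = 8*((4/5)*(11/8) - 9) = 8*(11/10 - 9) = 8*(-79/10) = -316/5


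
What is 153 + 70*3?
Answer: 363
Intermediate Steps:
153 + 70*3 = 153 + 210 = 363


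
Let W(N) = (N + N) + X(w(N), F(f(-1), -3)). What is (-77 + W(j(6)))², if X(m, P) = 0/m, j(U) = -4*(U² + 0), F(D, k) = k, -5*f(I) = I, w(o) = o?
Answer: 133225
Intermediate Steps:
f(I) = -I/5
j(U) = -4*U²
X(m, P) = 0
W(N) = 2*N (W(N) = (N + N) + 0 = 2*N + 0 = 2*N)
(-77 + W(j(6)))² = (-77 + 2*(-4*6²))² = (-77 + 2*(-4*36))² = (-77 + 2*(-144))² = (-77 - 288)² = (-365)² = 133225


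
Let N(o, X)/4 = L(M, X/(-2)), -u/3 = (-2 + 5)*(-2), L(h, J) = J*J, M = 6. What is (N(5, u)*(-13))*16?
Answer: -67392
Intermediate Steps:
L(h, J) = J²
u = 18 (u = -3*(-2 + 5)*(-2) = -9*(-2) = -3*(-6) = 18)
N(o, X) = X² (N(o, X) = 4*(X/(-2))² = 4*(X*(-½))² = 4*(-X/2)² = 4*(X²/4) = X²)
(N(5, u)*(-13))*16 = (18²*(-13))*16 = (324*(-13))*16 = -4212*16 = -67392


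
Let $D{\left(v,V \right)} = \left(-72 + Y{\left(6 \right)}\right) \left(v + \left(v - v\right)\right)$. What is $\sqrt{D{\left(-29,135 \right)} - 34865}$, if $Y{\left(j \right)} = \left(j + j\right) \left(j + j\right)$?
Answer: $i \sqrt{36953} \approx 192.23 i$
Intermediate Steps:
$Y{\left(j \right)} = 4 j^{2}$ ($Y{\left(j \right)} = 2 j 2 j = 4 j^{2}$)
$D{\left(v,V \right)} = 72 v$ ($D{\left(v,V \right)} = \left(-72 + 4 \cdot 6^{2}\right) \left(v + \left(v - v\right)\right) = \left(-72 + 4 \cdot 36\right) \left(v + 0\right) = \left(-72 + 144\right) v = 72 v$)
$\sqrt{D{\left(-29,135 \right)} - 34865} = \sqrt{72 \left(-29\right) - 34865} = \sqrt{-2088 - 34865} = \sqrt{-36953} = i \sqrt{36953}$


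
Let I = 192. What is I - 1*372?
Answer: -180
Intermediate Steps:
I - 1*372 = 192 - 1*372 = 192 - 372 = -180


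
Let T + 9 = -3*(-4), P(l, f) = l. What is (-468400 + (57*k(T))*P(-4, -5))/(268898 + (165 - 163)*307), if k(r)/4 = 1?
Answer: -58664/33689 ≈ -1.7413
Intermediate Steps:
T = 3 (T = -9 - 3*(-4) = -9 + 12 = 3)
k(r) = 4 (k(r) = 4*1 = 4)
(-468400 + (57*k(T))*P(-4, -5))/(268898 + (165 - 163)*307) = (-468400 + (57*4)*(-4))/(268898 + (165 - 163)*307) = (-468400 + 228*(-4))/(268898 + 2*307) = (-468400 - 912)/(268898 + 614) = -469312/269512 = -469312*1/269512 = -58664/33689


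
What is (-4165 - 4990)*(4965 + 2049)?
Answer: -64213170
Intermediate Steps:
(-4165 - 4990)*(4965 + 2049) = -9155*7014 = -64213170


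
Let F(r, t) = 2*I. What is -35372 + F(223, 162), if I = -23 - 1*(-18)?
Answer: -35382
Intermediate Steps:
I = -5 (I = -23 + 18 = -5)
F(r, t) = -10 (F(r, t) = 2*(-5) = -10)
-35372 + F(223, 162) = -35372 - 10 = -35382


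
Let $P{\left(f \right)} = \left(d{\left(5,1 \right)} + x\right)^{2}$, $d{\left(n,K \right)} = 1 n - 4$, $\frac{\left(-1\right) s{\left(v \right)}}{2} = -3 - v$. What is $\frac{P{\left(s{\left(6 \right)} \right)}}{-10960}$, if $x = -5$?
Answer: $- \frac{1}{685} \approx -0.0014599$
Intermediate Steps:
$s{\left(v \right)} = 6 + 2 v$ ($s{\left(v \right)} = - 2 \left(-3 - v\right) = 6 + 2 v$)
$d{\left(n,K \right)} = -4 + n$ ($d{\left(n,K \right)} = n - 4 = -4 + n$)
$P{\left(f \right)} = 16$ ($P{\left(f \right)} = \left(\left(-4 + 5\right) - 5\right)^{2} = \left(1 - 5\right)^{2} = \left(-4\right)^{2} = 16$)
$\frac{P{\left(s{\left(6 \right)} \right)}}{-10960} = \frac{16}{-10960} = 16 \left(- \frac{1}{10960}\right) = - \frac{1}{685}$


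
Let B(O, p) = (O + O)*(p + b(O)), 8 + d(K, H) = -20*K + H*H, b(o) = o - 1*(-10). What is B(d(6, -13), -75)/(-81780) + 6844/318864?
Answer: 24733889/543264540 ≈ 0.045528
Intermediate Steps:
b(o) = 10 + o (b(o) = o + 10 = 10 + o)
d(K, H) = -8 + H² - 20*K (d(K, H) = -8 + (-20*K + H*H) = -8 + (-20*K + H²) = -8 + (H² - 20*K) = -8 + H² - 20*K)
B(O, p) = 2*O*(10 + O + p) (B(O, p) = (O + O)*(p + (10 + O)) = (2*O)*(10 + O + p) = 2*O*(10 + O + p))
B(d(6, -13), -75)/(-81780) + 6844/318864 = (2*(-8 + (-13)² - 20*6)*(10 + (-8 + (-13)² - 20*6) - 75))/(-81780) + 6844/318864 = (2*(-8 + 169 - 120)*(10 + (-8 + 169 - 120) - 75))*(-1/81780) + 6844*(1/318864) = (2*41*(10 + 41 - 75))*(-1/81780) + 1711/79716 = (2*41*(-24))*(-1/81780) + 1711/79716 = -1968*(-1/81780) + 1711/79716 = 164/6815 + 1711/79716 = 24733889/543264540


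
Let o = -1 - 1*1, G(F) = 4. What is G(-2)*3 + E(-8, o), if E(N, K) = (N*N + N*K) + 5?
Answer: 97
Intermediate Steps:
o = -2 (o = -1 - 1 = -2)
E(N, K) = 5 + N² + K*N (E(N, K) = (N² + K*N) + 5 = 5 + N² + K*N)
G(-2)*3 + E(-8, o) = 4*3 + (5 + (-8)² - 2*(-8)) = 12 + (5 + 64 + 16) = 12 + 85 = 97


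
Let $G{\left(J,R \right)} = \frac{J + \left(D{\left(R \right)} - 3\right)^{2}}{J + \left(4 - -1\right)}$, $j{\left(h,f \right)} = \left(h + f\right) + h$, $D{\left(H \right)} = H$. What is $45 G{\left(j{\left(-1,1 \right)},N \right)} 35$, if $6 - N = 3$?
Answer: $- \frac{1575}{4} \approx -393.75$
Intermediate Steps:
$N = 3$ ($N = 6 - 3 = 3$)
$j{\left(h,f \right)} = f + 2 h$ ($j{\left(h,f \right)} = \left(f + h\right) + h = f + 2 h$)
$G{\left(J,R \right)} = \frac{J + \left(-3 + R\right)^{2}}{5 + J}$ ($G{\left(J,R \right)} = \frac{J + \left(R - 3\right)^{2}}{J + \left(4 - -1\right)} = \frac{J + \left(-3 + R\right)^{2}}{J + \left(4 + 1\right)} = \frac{J + \left(-3 + R\right)^{2}}{J + 5} = \frac{J + \left(-3 + R\right)^{2}}{5 + J}$)
$45 G{\left(j{\left(-1,1 \right)},N \right)} 35 = 45 \frac{\left(1 + 2 \left(-1\right)\right) + \left(-3 + 3\right)^{2}}{5 + \left(1 + 2 \left(-1\right)\right)} 35 = 45 \frac{\left(1 - 2\right) + 0^{2}}{5 + \left(1 - 2\right)} 35 = 45 \frac{-1 + 0}{5 - 1} \cdot 35 = 45 \cdot \frac{1}{4} \left(-1\right) 35 = 45 \left(- \frac{1}{4}\right) 35 = \left(- \frac{45}{4}\right) 35 = - \frac{1575}{4}$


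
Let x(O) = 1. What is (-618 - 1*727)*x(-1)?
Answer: -1345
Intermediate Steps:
(-618 - 1*727)*x(-1) = (-618 - 1*727)*1 = (-618 - 727)*1 = -1345*1 = -1345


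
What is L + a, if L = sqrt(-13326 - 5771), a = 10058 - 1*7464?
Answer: 2594 + 13*I*sqrt(113) ≈ 2594.0 + 138.19*I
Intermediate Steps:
a = 2594 (a = 10058 - 7464 = 2594)
L = 13*I*sqrt(113) (L = sqrt(-19097) = 13*I*sqrt(113) ≈ 138.19*I)
L + a = 13*I*sqrt(113) + 2594 = 2594 + 13*I*sqrt(113)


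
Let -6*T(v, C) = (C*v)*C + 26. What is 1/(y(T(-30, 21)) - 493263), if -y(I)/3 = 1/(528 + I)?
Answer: -8186/4037850927 ≈ -2.0273e-6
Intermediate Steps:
T(v, C) = -13/3 - v*C**2/6 (T(v, C) = -((C*v)*C + 26)/6 = -(v*C**2 + 26)/6 = -(26 + v*C**2)/6 = -13/3 - v*C**2/6)
y(I) = -3/(528 + I)
1/(y(T(-30, 21)) - 493263) = 1/(-3/(528 + (-13/3 - 1/6*(-30)*21**2)) - 493263) = 1/(-3/(528 + (-13/3 - 1/6*(-30)*441)) - 493263) = 1/(-3/(528 + (-13/3 + 2205)) - 493263) = 1/(-3/(528 + 6602/3) - 493263) = 1/(-3/8186/3 - 493263) = 1/(-3*3/8186 - 493263) = 1/(-9/8186 - 493263) = 1/(-4037850927/8186) = -8186/4037850927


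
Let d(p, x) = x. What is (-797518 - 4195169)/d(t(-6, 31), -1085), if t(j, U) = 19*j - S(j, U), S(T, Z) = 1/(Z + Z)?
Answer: 713241/155 ≈ 4601.6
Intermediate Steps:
S(T, Z) = 1/(2*Z)
t(j, U) = 19*j - 1/(2*U)
(-797518 - 4195169)/d(t(-6, 31), -1085) = (-797518 - 4195169)/(-1085) = -4992687*(-1/1085) = 713241/155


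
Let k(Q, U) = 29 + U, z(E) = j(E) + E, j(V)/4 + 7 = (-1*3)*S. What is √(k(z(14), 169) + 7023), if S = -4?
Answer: √7221 ≈ 84.976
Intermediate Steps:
j(V) = 20 (j(V) = -28 + 4*(-1*3*(-4)) = -28 + 4*(-3*(-4)) = -28 + 4*12 = -28 + 48 = 20)
z(E) = 20 + E
√(k(z(14), 169) + 7023) = √((29 + 169) + 7023) = √(198 + 7023) = √7221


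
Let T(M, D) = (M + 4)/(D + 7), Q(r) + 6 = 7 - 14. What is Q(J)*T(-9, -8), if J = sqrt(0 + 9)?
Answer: -65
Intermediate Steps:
J = 3 (J = sqrt(9) = 3)
Q(r) = -13 (Q(r) = -6 + (7 - 14) = -6 - 7 = -13)
T(M, D) = (4 + M)/(7 + D)
Q(J)*T(-9, -8) = -13*(4 - 9)/(7 - 8) = -13*(-5)/(-1) = -(-13)*(-5) = -13*5 = -65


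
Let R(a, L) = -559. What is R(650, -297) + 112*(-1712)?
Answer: -192303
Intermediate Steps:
R(650, -297) + 112*(-1712) = -559 + 112*(-1712) = -559 - 191744 = -192303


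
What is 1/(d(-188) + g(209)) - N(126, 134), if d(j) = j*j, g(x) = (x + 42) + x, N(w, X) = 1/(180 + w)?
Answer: -17749/5478012 ≈ -0.0032400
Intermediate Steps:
g(x) = 42 + 2*x (g(x) = (42 + x) + x = 42 + 2*x)
d(j) = j²
1/(d(-188) + g(209)) - N(126, 134) = 1/((-188)² + (42 + 2*209)) - 1/(180 + 126) = 1/(35344 + (42 + 418)) - 1/306 = 1/(35344 + 460) - 1*1/306 = 1/35804 - 1/306 = -17749/5478012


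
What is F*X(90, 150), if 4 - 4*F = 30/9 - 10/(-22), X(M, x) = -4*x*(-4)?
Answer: 1400/11 ≈ 127.27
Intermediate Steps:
X(M, x) = 16*x
F = 7/132 (F = 1 - (30/9 - 10/(-22))/4 = 1 - (30*(⅑) - 10*(-1/22))/4 = 1 - (10/3 + 5/11)/4 = 1 - ¼*125/33 = 1 - 125/132 = 7/132 ≈ 0.053030)
F*X(90, 150) = 7*(16*150)/132 = (7/132)*2400 = 1400/11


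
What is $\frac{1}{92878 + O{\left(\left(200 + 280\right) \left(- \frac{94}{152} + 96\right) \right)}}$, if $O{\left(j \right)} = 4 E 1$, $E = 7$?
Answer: $\frac{1}{92906} \approx 1.0764 \cdot 10^{-5}$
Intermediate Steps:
$O{\left(j \right)} = 28$ ($O{\left(j \right)} = 4 \cdot 7 \cdot 1 = 28 \cdot 1 = 28$)
$\frac{1}{92878 + O{\left(\left(200 + 280\right) \left(- \frac{94}{152} + 96\right) \right)}} = \frac{1}{92878 + 28} = \frac{1}{92906}$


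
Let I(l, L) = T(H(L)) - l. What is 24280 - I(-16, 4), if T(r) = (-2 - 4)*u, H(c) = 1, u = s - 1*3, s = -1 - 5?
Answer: 24210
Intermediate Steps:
s = -6
u = -9 (u = -6 - 1*3 = -6 - 3 = -9)
T(r) = 54 (T(r) = (-2 - 4)*(-9) = -6*(-9) = 54)
I(l, L) = 54 - l
24280 - I(-16, 4) = 24280 - (54 - 1*(-16)) = 24280 - (54 + 16) = 24280 - 1*70 = 24280 - 70 = 24210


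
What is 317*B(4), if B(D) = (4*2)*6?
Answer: 15216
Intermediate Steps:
B(D) = 48 (B(D) = 8*6 = 48)
317*B(4) = 317*48 = 15216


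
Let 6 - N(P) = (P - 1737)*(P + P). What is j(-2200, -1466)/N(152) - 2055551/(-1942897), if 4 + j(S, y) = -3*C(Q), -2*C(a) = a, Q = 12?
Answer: 495243113852/468088573931 ≈ 1.0580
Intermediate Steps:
C(a) = -a/2
j(S, y) = 14 (j(S, y) = -4 - (-3)*12/2 = -4 - 3*(-6) = -4 + 18 = 14)
N(P) = 6 - 2*P*(-1737 + P) (N(P) = 6 - (P - 1737)*(P + P) = 6 - (-1737 + P)*2*P = 6 - 2*P*(-1737 + P))
j(-2200, -1466)/N(152) - 2055551/(-1942897) = 14/(6 - 2*152**2 + 3474*152) - 2055551/(-1942897) = 14/(6 - 2*23104 + 528048) - 2055551*(-1/1942897) = 14/(6 - 46208 + 528048) + 2055551/1942897 = 14/481846 + 2055551/1942897 = 14*(1/481846) + 2055551/1942897 = 7/240923 + 2055551/1942897 = 495243113852/468088573931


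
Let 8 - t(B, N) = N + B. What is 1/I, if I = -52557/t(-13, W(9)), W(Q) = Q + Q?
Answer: -1/17519 ≈ -5.7081e-5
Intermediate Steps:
W(Q) = 2*Q
t(B, N) = 8 - B - N (t(B, N) = 8 - (N + B) = 8 - (B + N) = 8 + (-B - N) = 8 - B - N)
I = -17519 (I = -52557/(8 - 1*(-13) - 2*9) = -52557/(8 + 13 - 1*18) = -52557/(8 + 13 - 18) = -52557/3 = -52557*⅓ = -17519)
1/I = 1/(-17519) = -1/17519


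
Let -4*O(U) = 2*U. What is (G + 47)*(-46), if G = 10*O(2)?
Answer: -1702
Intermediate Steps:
O(U) = -U/2
G = -10 (G = 10*(-1/2*2) = 10*(-1) = -10)
(G + 47)*(-46) = (-10 + 47)*(-46) = 37*(-46) = -1702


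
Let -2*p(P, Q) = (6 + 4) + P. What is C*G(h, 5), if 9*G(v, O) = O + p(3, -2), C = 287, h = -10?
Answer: -287/6 ≈ -47.833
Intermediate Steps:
p(P, Q) = -5 - P/2 (p(P, Q) = -((6 + 4) + P)/2 = -(10 + P)/2 = -5 - P/2)
G(v, O) = -13/18 + O/9 (G(v, O) = (O + (-5 - 1/2*3))/9 = (O + (-5 - 3/2))/9 = (O - 13/2)/9 = (-13/2 + O)/9 = -13/18 + O/9)
C*G(h, 5) = 287*(-13/18 + (1/9)*5) = 287*(-13/18 + 5/9) = 287*(-1/6) = -287/6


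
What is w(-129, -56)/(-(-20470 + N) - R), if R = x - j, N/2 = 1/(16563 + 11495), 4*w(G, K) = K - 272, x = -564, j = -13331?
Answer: -575189/54032693 ≈ -0.010645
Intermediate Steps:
w(G, K) = -68 + K/4 (w(G, K) = (K - 272)/4 = (-272 + K)/4 = -68 + K/4)
N = 1/14029 (N = 2/(16563 + 11495) = 2/28058 = 2*(1/28058) = 1/14029 ≈ 7.1281e-5)
R = 12767 (R = -564 - 1*(-13331) = -564 + 13331 = 12767)
w(-129, -56)/(-(-20470 + N) - R) = (-68 + (¼)*(-56))/(-(-20470 + 1/14029) - 1*12767) = (-68 - 14)/(-1*(-287173629/14029) - 12767) = -82/(287173629/14029 - 12767) = -82/108065386/14029 = -82*14029/108065386 = -575189/54032693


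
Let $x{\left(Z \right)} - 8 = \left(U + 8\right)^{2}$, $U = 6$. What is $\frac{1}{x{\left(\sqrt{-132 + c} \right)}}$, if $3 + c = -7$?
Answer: $\frac{1}{204} \approx 0.004902$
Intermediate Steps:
$c = -10$ ($c = -3 - 7 = -10$)
$x{\left(Z \right)} = 204$ ($x{\left(Z \right)} = 8 + \left(6 + 8\right)^{2} = 8 + 14^{2} = 8 + 196 = 204$)
$\frac{1}{x{\left(\sqrt{-132 + c} \right)}} = \frac{1}{204}$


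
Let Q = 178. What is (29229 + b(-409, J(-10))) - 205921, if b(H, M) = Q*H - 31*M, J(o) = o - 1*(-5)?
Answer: -249339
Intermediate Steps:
J(o) = 5 + o (J(o) = o + 5 = 5 + o)
b(H, M) = -31*M + 178*H (b(H, M) = 178*H - 31*M = -31*M + 178*H)
(29229 + b(-409, J(-10))) - 205921 = (29229 + (-31*(5 - 10) + 178*(-409))) - 205921 = (29229 + (-31*(-5) - 72802)) - 205921 = (29229 + (155 - 72802)) - 205921 = (29229 - 72647) - 205921 = -43418 - 205921 = -249339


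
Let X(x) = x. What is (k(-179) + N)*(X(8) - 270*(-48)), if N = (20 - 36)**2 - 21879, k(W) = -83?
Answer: -281483408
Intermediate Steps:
N = -21623 (N = (-16)**2 - 21879 = 256 - 21879 = -21623)
(k(-179) + N)*(X(8) - 270*(-48)) = (-83 - 21623)*(8 - 270*(-48)) = -21706*(8 + 12960) = -21706*12968 = -281483408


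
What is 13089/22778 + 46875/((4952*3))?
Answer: 210361489/56398328 ≈ 3.7299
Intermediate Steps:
13089/22778 + 46875/((4952*3)) = 13089*(1/22778) + 46875/14856 = 13089/22778 + 46875*(1/14856) = 13089/22778 + 15625/4952 = 210361489/56398328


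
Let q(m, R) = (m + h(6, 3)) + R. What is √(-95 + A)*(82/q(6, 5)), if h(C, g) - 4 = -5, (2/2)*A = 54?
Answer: 41*I*√41/5 ≈ 52.506*I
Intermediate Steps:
A = 54
h(C, g) = -1 (h(C, g) = 4 - 5 = -1)
q(m, R) = -1 + R + m (q(m, R) = (m - 1) + R = (-1 + m) + R = -1 + R + m)
√(-95 + A)*(82/q(6, 5)) = √(-95 + 54)*(82/(-1 + 5 + 6)) = √(-41)*(82/10) = (I*√41)*(82*(⅒)) = (I*√41)*(41/5) = 41*I*√41/5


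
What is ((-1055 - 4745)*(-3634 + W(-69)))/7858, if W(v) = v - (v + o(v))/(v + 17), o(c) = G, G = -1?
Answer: 139653850/51077 ≈ 2734.2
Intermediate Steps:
o(c) = -1
W(v) = v - (-1 + v)/(17 + v) (W(v) = v - (v - 1)/(v + 17) = v - (-1 + v)/(17 + v))
((-1055 - 4745)*(-3634 + W(-69)))/7858 = ((-1055 - 4745)*(-3634 + (1 + (-69)**2 + 16*(-69))/(17 - 69)))/7858 = -5800*(-3634 + (1 + 4761 - 1104)/(-52))*(1/7858) = -5800*(-3634 - 1/52*3658)*(1/7858) = -5800*(-3634 - 1829/26)*(1/7858) = -5800*(-96313/26)*(1/7858) = (279307700/13)*(1/7858) = 139653850/51077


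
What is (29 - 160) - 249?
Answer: -380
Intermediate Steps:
(29 - 160) - 249 = -131 - 249 = -380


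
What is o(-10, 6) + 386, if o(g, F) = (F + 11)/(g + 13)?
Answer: 1175/3 ≈ 391.67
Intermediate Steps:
o(g, F) = (11 + F)/(13 + g)
o(-10, 6) + 386 = (11 + 6)/(13 - 10) + 386 = 17/3 + 386 = 1175/3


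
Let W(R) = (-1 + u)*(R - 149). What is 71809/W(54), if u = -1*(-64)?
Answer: -71809/5985 ≈ -11.998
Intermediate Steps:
u = 64
W(R) = -9387 + 63*R (W(R) = (-1 + 64)*(R - 149) = 63*(-149 + R) = -9387 + 63*R)
71809/W(54) = 71809/(-9387 + 63*54) = 71809/(-9387 + 3402) = 71809/(-5985) = 71809*(-1/5985) = -71809/5985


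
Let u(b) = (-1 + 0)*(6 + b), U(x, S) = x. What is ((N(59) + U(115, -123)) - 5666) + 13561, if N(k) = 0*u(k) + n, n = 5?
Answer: 8015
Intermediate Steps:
u(b) = -6 - b (u(b) = -(6 + b) = -6 - b)
N(k) = 5 (N(k) = 0*(-6 - k) + 5 = 0 + 5 = 5)
((N(59) + U(115, -123)) - 5666) + 13561 = ((5 + 115) - 5666) + 13561 = (120 - 5666) + 13561 = -5546 + 13561 = 8015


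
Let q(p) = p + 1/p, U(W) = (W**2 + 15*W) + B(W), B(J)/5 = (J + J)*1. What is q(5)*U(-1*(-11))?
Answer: 10296/5 ≈ 2059.2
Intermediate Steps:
B(J) = 10*J (B(J) = 5*((J + J)*1) = 5*((2*J)*1) = 5*(2*J) = 10*J)
U(W) = W**2 + 25*W (U(W) = (W**2 + 15*W) + 10*W = W**2 + 25*W)
q(5)*U(-1*(-11)) = (5 + 1/5)*((-1*(-11))*(25 - 1*(-11))) = (5 + 1/5)*(11*(25 + 11)) = 26*(11*36)/5 = (26/5)*396 = 10296/5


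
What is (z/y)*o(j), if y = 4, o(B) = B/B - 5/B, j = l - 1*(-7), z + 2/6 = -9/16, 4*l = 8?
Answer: -43/432 ≈ -0.099537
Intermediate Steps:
l = 2 (l = (1/4)*8 = 2)
z = -43/48 (z = -1/3 - 9/16 = -43/48 ≈ -0.89583)
j = 9 (j = 2 - 1*(-7) = 2 + 7 = 9)
o(B) = 1 - 5/B
(z/y)*o(j) = (-43/48/4)*((-5 + 9)/9) = (-43/48*1/4)*((1/9)*4) = -43/192*4/9 = -43/432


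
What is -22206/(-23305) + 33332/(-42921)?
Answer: 176301466/1000273905 ≈ 0.17625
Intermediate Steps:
-22206/(-23305) + 33332/(-42921) = -22206*(-1/23305) + 33332*(-1/42921) = 22206/23305 - 33332/42921 = 176301466/1000273905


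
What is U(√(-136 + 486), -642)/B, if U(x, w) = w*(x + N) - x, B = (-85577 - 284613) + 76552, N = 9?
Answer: 2889/146819 + 3215*√14/293638 ≈ 0.060644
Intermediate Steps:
B = -293638 (B = -370190 + 76552 = -293638)
U(x, w) = -x + w*(9 + x) (U(x, w) = w*(x + 9) - x = w*(9 + x) - x = -x + w*(9 + x))
U(√(-136 + 486), -642)/B = (-√(-136 + 486) + 9*(-642) - 642*√(-136 + 486))/(-293638) = (-√350 - 5778 - 3210*√14)*(-1/293638) = (-5*√14 - 5778 - 3210*√14)*(-1/293638) = (-5778 - 3215*√14)*(-1/293638) = 2889/146819 + 3215*√14/293638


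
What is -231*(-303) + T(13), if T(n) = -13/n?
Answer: 69992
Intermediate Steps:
-231*(-303) + T(13) = -231*(-303) - 13/13 = 69993 - 13*1/13 = 69993 - 1 = 69992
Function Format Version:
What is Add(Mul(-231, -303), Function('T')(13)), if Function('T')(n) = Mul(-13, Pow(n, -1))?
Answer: 69992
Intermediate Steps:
Add(Mul(-231, -303), Function('T')(13)) = Add(Mul(-231, -303), Mul(-13, Pow(13, -1))) = Add(69993, Mul(-13, Rational(1, 13))) = Add(69993, -1) = 69992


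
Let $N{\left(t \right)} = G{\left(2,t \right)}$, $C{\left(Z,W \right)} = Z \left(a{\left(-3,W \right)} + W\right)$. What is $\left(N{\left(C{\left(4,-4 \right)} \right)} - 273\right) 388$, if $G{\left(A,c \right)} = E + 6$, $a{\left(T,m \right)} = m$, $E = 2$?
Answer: $-102820$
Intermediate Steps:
$C{\left(Z,W \right)} = 2 W Z$ ($C{\left(Z,W \right)} = Z \left(W + W\right) = Z 2 W = 2 W Z$)
$G{\left(A,c \right)} = 8$ ($G{\left(A,c \right)} = 2 + 6 = 8$)
$N{\left(t \right)} = 8$
$\left(N{\left(C{\left(4,-4 \right)} \right)} - 273\right) 388 = \left(8 - 273\right) 388 = \left(-265\right) 388 = -102820$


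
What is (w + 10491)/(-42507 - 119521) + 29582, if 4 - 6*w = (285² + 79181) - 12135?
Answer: 28758759097/972168 ≈ 29582.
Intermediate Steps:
w = -148267/6 (w = ⅔ - ((285² + 79181) - 12135)/6 = ⅔ - ((81225 + 79181) - 12135)/6 = ⅔ - (160406 - 12135)/6 = ⅔ - ⅙*148271 = ⅔ - 148271/6 = -148267/6 ≈ -24711.)
(w + 10491)/(-42507 - 119521) + 29582 = (-148267/6 + 10491)/(-42507 - 119521) + 29582 = -85321/6/(-162028) + 29582 = -85321/6*(-1/162028) + 29582 = 85321/972168 + 29582 = 28758759097/972168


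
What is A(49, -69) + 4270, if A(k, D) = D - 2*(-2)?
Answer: 4205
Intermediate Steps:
A(k, D) = 4 + D (A(k, D) = D + 4 = 4 + D)
A(49, -69) + 4270 = (4 - 69) + 4270 = -65 + 4270 = 4205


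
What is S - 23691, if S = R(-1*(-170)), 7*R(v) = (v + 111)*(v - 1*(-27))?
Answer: -110480/7 ≈ -15783.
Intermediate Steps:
R(v) = (27 + v)*(111 + v)/7 (R(v) = ((v + 111)*(v - 1*(-27)))/7 = ((111 + v)*(v + 27))/7 = ((111 + v)*(27 + v))/7 = ((27 + v)*(111 + v))/7 = (27 + v)*(111 + v)/7)
S = 55357/7 (S = 2997/7 + (-1*(-170))²/7 + 138*(-1*(-170))/7 = 2997/7 + (⅐)*170² + (138/7)*170 = 2997/7 + (⅐)*28900 + 23460/7 = 2997/7 + 28900/7 + 23460/7 = 55357/7 ≈ 7908.1)
S - 23691 = 55357/7 - 23691 = -110480/7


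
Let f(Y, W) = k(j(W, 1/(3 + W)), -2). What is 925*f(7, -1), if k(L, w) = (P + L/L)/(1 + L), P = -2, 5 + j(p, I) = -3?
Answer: 925/7 ≈ 132.14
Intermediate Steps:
j(p, I) = -8 (j(p, I) = -5 - 3 = -8)
k(L, w) = -1/(1 + L) (k(L, w) = (-2 + L/L)/(1 + L) = (-2 + 1)/(1 + L) = -1/(1 + L))
f(Y, W) = ⅐ (f(Y, W) = -1/(1 - 8) = -1/(-7) = -1*(-⅐) = ⅐)
925*f(7, -1) = 925*(⅐) = 925/7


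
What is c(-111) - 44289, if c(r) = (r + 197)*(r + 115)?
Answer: -43945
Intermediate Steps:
c(r) = (115 + r)*(197 + r) (c(r) = (197 + r)*(115 + r) = (115 + r)*(197 + r))
c(-111) - 44289 = (22655 + (-111)² + 312*(-111)) - 44289 = (22655 + 12321 - 34632) - 44289 = 344 - 44289 = -43945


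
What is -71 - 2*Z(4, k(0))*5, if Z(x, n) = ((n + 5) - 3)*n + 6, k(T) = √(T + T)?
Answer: -131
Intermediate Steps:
k(T) = √2*√T (k(T) = √(2*T) = √2*√T)
Z(x, n) = 6 + n*(2 + n) (Z(x, n) = ((5 + n) - 3)*n + 6 = (2 + n)*n + 6 = n*(2 + n) + 6 = 6 + n*(2 + n))
-71 - 2*Z(4, k(0))*5 = -71 - 2*(6 + (√2*√0)² + 2*(√2*√0))*5 = -71 - 2*(6 + (√2*0)² + 2*(√2*0))*5 = -71 - 2*(6 + 0² + 2*0)*5 = -71 - 2*(6 + 0 + 0)*5 = -71 - 2*6*5 = -71 - 12*5 = -71 - 60 = -131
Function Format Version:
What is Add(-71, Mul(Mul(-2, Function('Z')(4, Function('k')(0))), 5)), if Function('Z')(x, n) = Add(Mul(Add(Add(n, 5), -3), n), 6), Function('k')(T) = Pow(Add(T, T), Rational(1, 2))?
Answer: -131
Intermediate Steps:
Function('k')(T) = Mul(Pow(2, Rational(1, 2)), Pow(T, Rational(1, 2))) (Function('k')(T) = Pow(Mul(2, T), Rational(1, 2)) = Mul(Pow(2, Rational(1, 2)), Pow(T, Rational(1, 2))))
Function('Z')(x, n) = Add(6, Mul(n, Add(2, n))) (Function('Z')(x, n) = Add(Mul(Add(Add(5, n), -3), n), 6) = Add(Mul(Add(2, n), n), 6) = Add(Mul(n, Add(2, n)), 6) = Add(6, Mul(n, Add(2, n))))
Add(-71, Mul(Mul(-2, Function('Z')(4, Function('k')(0))), 5)) = Add(-71, Mul(Mul(-2, Add(6, Pow(Mul(Pow(2, Rational(1, 2)), Pow(0, Rational(1, 2))), 2), Mul(2, Mul(Pow(2, Rational(1, 2)), Pow(0, Rational(1, 2)))))), 5)) = Add(-71, Mul(Mul(-2, Add(6, Pow(Mul(Pow(2, Rational(1, 2)), 0), 2), Mul(2, Mul(Pow(2, Rational(1, 2)), 0)))), 5)) = Add(-71, Mul(Mul(-2, Add(6, Pow(0, 2), Mul(2, 0))), 5)) = Add(-71, Mul(Mul(-2, Add(6, 0, 0)), 5)) = Add(-71, Mul(Mul(-2, 6), 5)) = Add(-71, Mul(-12, 5)) = Add(-71, -60) = -131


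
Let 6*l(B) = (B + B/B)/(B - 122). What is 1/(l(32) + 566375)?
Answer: 180/101947489 ≈ 1.7656e-6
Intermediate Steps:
l(B) = (1 + B)/(6*(-122 + B)) (l(B) = ((B + B/B)/(B - 122))/6 = ((B + 1)/(-122 + B))/6 = ((1 + B)/(-122 + B))/6 = (1 + B)/(6*(-122 + B)))
1/(l(32) + 566375) = 1/((1 + 32)/(6*(-122 + 32)) + 566375) = 1/((⅙)*33/(-90) + 566375) = 1/((⅙)*(-1/90)*33 + 566375) = 1/(-11/180 + 566375) = 1/(101947489/180) = 180/101947489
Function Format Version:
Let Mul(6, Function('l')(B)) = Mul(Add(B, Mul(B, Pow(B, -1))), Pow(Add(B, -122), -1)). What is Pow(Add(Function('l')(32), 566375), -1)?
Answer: Rational(180, 101947489) ≈ 1.7656e-6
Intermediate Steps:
Function('l')(B) = Mul(Rational(1, 6), Pow(Add(-122, B), -1), Add(1, B)) (Function('l')(B) = Mul(Rational(1, 6), Mul(Add(B, Mul(B, Pow(B, -1))), Pow(Add(B, -122), -1))) = Mul(Rational(1, 6), Mul(Add(B, 1), Pow(Add(-122, B), -1))) = Mul(Rational(1, 6), Mul(Add(1, B), Pow(Add(-122, B), -1))) = Mul(Rational(1, 6), Mul(Pow(Add(-122, B), -1), Add(1, B))) = Mul(Rational(1, 6), Pow(Add(-122, B), -1), Add(1, B)))
Pow(Add(Function('l')(32), 566375), -1) = Pow(Add(Mul(Rational(1, 6), Pow(Add(-122, 32), -1), Add(1, 32)), 566375), -1) = Pow(Add(Mul(Rational(1, 6), Pow(-90, -1), 33), 566375), -1) = Pow(Add(Mul(Rational(1, 6), Rational(-1, 90), 33), 566375), -1) = Pow(Add(Rational(-11, 180), 566375), -1) = Pow(Rational(101947489, 180), -1) = Rational(180, 101947489)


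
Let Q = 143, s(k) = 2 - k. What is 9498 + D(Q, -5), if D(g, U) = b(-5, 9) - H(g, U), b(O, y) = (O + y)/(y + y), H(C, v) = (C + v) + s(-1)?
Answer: 84215/9 ≈ 9357.2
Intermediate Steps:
H(C, v) = 3 + C + v (H(C, v) = (C + v) + (2 - 1*(-1)) = (C + v) + (2 + 1) = (C + v) + 3 = 3 + C + v)
b(O, y) = (O + y)/(2*y) (b(O, y) = (O + y)/((2*y)) = (O + y)*(1/(2*y)) = (O + y)/(2*y))
D(g, U) = -25/9 - U - g (D(g, U) = (1/2)*(-5 + 9)/9 - (3 + g + U) = (1/2)*(1/9)*4 - (3 + U + g) = 2/9 + (-3 - U - g) = -25/9 - U - g)
9498 + D(Q, -5) = 9498 + (-25/9 - 1*(-5) - 1*143) = 9498 + (-25/9 + 5 - 143) = 9498 - 1267/9 = 84215/9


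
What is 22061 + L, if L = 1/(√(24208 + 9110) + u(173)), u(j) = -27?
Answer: 26627628/1207 + √3702/10863 ≈ 22061.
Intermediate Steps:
L = 1/(-27 + 3*√3702) (L = 1/(√(24208 + 9110) - 27) = 1/(√33318 - 27) = 1/(3*√3702 - 27) = 1/(-27 + 3*√3702) ≈ 0.0064295)
22061 + L = 22061 + (1/1207 + √3702/10863) = 26627628/1207 + √3702/10863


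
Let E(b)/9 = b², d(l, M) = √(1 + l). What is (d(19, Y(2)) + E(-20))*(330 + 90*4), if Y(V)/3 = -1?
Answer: 2484000 + 1380*√5 ≈ 2.4871e+6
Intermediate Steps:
Y(V) = -3 (Y(V) = 3*(-1) = -3)
E(b) = 9*b²
(d(19, Y(2)) + E(-20))*(330 + 90*4) = (√(1 + 19) + 9*(-20)²)*(330 + 90*4) = (√20 + 9*400)*(330 + 360) = (2*√5 + 3600)*690 = (3600 + 2*√5)*690 = 2484000 + 1380*√5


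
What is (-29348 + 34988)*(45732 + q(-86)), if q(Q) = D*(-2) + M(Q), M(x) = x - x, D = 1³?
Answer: 257917200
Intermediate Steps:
D = 1
M(x) = 0
q(Q) = -2 (q(Q) = 1*(-2) + 0 = -2 + 0 = -2)
(-29348 + 34988)*(45732 + q(-86)) = (-29348 + 34988)*(45732 - 2) = 5640*45730 = 257917200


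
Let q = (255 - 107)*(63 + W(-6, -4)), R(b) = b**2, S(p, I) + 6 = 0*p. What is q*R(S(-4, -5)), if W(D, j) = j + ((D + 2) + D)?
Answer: 261072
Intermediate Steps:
S(p, I) = -6 (S(p, I) = -6 + 0*p = -6 + 0 = -6)
W(D, j) = 2 + j + 2*D (W(D, j) = j + ((2 + D) + D) = j + (2 + 2*D) = 2 + j + 2*D)
q = 7252 (q = (255 - 107)*(63 + (2 - 4 + 2*(-6))) = 148*(63 + (2 - 4 - 12)) = 148*(63 - 14) = 148*49 = 7252)
q*R(S(-4, -5)) = 7252*(-6)**2 = 7252*36 = 261072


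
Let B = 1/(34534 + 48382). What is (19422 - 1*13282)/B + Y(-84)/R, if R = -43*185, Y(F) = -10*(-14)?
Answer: 809984845812/1591 ≈ 5.0910e+8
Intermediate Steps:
Y(F) = 140
R = -7955
B = 1/82916 ≈ 1.2060e-5
(19422 - 1*13282)/B + Y(-84)/R = (19422 - 1*13282)/(1/82916) + 140/(-7955) = (19422 - 13282)*82916 + 140*(-1/7955) = 6140*82916 - 28/1591 = 509104240 - 28/1591 = 809984845812/1591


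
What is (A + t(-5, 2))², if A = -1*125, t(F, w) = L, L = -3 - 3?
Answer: 17161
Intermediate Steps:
L = -6
t(F, w) = -6
A = -125
(A + t(-5, 2))² = (-125 - 6)² = (-131)² = 17161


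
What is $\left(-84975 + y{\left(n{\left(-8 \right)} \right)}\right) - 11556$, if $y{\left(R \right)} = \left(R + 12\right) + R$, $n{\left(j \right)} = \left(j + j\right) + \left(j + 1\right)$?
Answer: $-96565$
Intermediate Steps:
$n{\left(j \right)} = 1 + 3 j$ ($n{\left(j \right)} = 2 j + \left(1 + j\right) = 1 + 3 j$)
$y{\left(R \right)} = 12 + 2 R$ ($y{\left(R \right)} = \left(12 + R\right) + R = 12 + 2 R$)
$\left(-84975 + y{\left(n{\left(-8 \right)} \right)}\right) - 11556 = \left(-84975 + \left(12 + 2 \left(1 + 3 \left(-8\right)\right)\right)\right) - 11556 = \left(-84975 + \left(12 + 2 \left(1 - 24\right)\right)\right) - 11556 = \left(-84975 + \left(12 + 2 \left(-23\right)\right)\right) - 11556 = \left(-84975 + \left(12 - 46\right)\right) - 11556 = \left(-84975 - 34\right) - 11556 = -85009 - 11556 = -96565$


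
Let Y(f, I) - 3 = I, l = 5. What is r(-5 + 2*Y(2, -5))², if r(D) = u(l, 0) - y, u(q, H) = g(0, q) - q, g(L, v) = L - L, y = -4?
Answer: 1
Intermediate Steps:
g(L, v) = 0
u(q, H) = -q (u(q, H) = 0 - q = -q)
Y(f, I) = 3 + I
r(D) = -1 (r(D) = -1*5 - 1*(-4) = -5 + 4 = -1)
r(-5 + 2*Y(2, -5))² = (-1)² = 1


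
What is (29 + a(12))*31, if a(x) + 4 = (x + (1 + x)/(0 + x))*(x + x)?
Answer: 10509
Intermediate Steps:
a(x) = -4 + 2*x*(x + (1 + x)/x) (a(x) = -4 + (x + (1 + x)/(0 + x))*(x + x) = -4 + (x + (1 + x)/x)*(2*x) = -4 + 2*x*(x + (1 + x)/x))
(29 + a(12))*31 = (29 + (-2 + 2*12 + 2*12²))*31 = (29 + (-2 + 24 + 2*144))*31 = (29 + (-2 + 24 + 288))*31 = (29 + 310)*31 = 339*31 = 10509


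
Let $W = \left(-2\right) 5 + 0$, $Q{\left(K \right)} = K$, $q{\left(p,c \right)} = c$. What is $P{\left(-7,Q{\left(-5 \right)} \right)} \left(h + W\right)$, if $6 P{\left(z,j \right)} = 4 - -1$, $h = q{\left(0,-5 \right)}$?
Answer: $- \frac{25}{2} \approx -12.5$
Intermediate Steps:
$h = -5$
$P{\left(z,j \right)} = \frac{5}{6}$ ($P{\left(z,j \right)} = \frac{4 - -1}{6} = \frac{4 + 1}{6} = \frac{1}{6} \cdot 5 = \frac{5}{6}$)
$W = -10$ ($W = -10 + 0 = -10$)
$P{\left(-7,Q{\left(-5 \right)} \right)} \left(h + W\right) = \frac{5 \left(-5 - 10\right)}{6} = \frac{5}{6} \left(-15\right) = - \frac{25}{2}$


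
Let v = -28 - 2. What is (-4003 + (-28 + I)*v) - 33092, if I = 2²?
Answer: -36375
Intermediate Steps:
v = -30
I = 4
(-4003 + (-28 + I)*v) - 33092 = (-4003 + (-28 + 4)*(-30)) - 33092 = (-4003 - 24*(-30)) - 33092 = (-4003 + 720) - 33092 = -3283 - 33092 = -36375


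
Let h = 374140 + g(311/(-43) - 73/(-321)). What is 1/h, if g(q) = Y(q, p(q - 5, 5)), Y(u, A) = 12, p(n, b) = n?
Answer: 1/374152 ≈ 2.6727e-6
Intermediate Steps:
g(q) = 12
h = 374152 (h = 374140 + 12 = 374152)
1/h = 1/374152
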